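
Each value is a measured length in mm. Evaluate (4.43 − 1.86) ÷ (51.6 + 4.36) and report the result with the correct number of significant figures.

4.43 − 1.86 = 2.57, limited to 2 d.p. → 3 s.f.; 51.6 + 4.36 = 55.96, limited to 1 d.p. → 3 s.f.
Carrying full precision, 2.57 ÷ 55.96 = 0.0459256611866…; keep min(3, 3) = 3 s.f.
Rounded to 3 significant figures: 0.0459.

0.0459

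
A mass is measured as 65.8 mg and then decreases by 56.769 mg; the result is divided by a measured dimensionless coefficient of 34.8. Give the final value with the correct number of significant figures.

0.26 mg

65.8 mg − 56.769 mg = 9.031 mg; the difference is limited to 1 decimal place (2 s.f.).
Carrying full precision, 9.031 ÷ 34.8 = 0.259511494253… mg; 34.8 has 3 s.f., so the result keeps min(2, 3) = 2 s.f.
Rounded to 2 significant figures: 0.26 mg.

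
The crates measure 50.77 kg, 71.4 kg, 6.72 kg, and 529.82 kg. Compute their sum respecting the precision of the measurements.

50.77 kg + 71.4 kg + 6.72 kg + 529.82 kg = 658.71 kg.
Addition/subtraction keeps the fewest decimal places: 50.77 → 2 decimal places, 71.4 → 1 decimal place, 6.72 → 2 decimal places, 529.82 → 2 decimal places; limit is 1.
Rounded to 1 decimal place: 658.7 kg.

658.7 kg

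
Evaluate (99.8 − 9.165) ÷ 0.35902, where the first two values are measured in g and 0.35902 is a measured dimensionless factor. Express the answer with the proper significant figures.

99.8 g − 9.165 g = 90.635 g; the difference is limited to 1 decimal place (3 s.f.).
Carrying full precision, 90.635 ÷ 0.35902 = 252.451116929… g; 0.35902 has 5 s.f., so the result keeps min(3, 5) = 3 s.f.
Rounded to 3 significant figures: 252 g.

252 g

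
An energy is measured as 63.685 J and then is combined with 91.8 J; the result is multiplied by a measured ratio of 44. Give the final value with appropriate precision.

6.8 × 10^3 J

63.685 J + 91.8 J = 155.485 J; the sum is limited to 1 decimal place (4 s.f.).
Carrying full precision, 155.485 × 44 = 6841.34 J; 44 has 2 s.f., so the result keeps min(4, 2) = 2 s.f.
Rounded to 2 significant figures: 6.8 × 10^3 J.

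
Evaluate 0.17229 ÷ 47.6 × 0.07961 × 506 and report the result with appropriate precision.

0.146

0.17229 ÷ 47.6 × 0.07961 × 506 = 0.145804611164…
Multiplication/division keeps the fewest significant figures: 0.17229 → 5 s.f., 47.6 → 3 s.f., 0.07961 → 4 s.f., 506 → 3 s.f.; limit is 3.
Rounded to 3 significant figures: 0.146.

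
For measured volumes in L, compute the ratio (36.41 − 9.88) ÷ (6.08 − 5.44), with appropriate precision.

36.41 − 9.88 = 26.53, limited to 2 d.p. → 4 s.f.; 6.08 − 5.44 = 0.64, limited to 2 d.p. → 2 s.f.
Carrying full precision, 26.53 ÷ 0.64 = 41.453125; keep min(4, 2) = 2 s.f.
Rounded to 2 significant figures: 41.

41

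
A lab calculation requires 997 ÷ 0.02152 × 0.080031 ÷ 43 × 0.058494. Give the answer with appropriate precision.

5.0

997 ÷ 0.02152 × 0.080031 ÷ 43 × 0.058494 = 5.04375520236…
Multiplication/division keeps the fewest significant figures: 997 → 3 s.f., 0.02152 → 4 s.f., 0.080031 → 5 s.f., 43 → 2 s.f., 0.058494 → 5 s.f.; limit is 2.
Rounded to 2 significant figures: 5.0.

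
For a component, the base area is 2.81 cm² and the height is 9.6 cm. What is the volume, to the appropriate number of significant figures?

volume = 2.81 cm² × 9.6 cm = 26.976 cm³.
2.81 has 3 significant figures; 9.6 has 2.
Division/multiplication keeps the fewest: 2 significant figures.
Rounded: 27 cm³.

27 cm³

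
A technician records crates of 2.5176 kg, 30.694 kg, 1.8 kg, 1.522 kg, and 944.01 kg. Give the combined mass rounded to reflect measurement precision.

980.5 kg

2.5176 kg + 30.694 kg + 1.8 kg + 1.522 kg + 944.01 kg = 980.5436 kg.
Addition/subtraction keeps the fewest decimal places: 2.5176 → 4 decimal places, 30.694 → 3 decimal places, 1.8 → 1 decimal place, 1.522 → 3 decimal places, 944.01 → 2 decimal places; limit is 1.
Rounded to 1 decimal place: 980.5 kg.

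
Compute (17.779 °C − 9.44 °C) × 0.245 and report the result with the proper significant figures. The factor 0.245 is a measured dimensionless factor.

2.04 °C

17.779 °C − 9.44 °C = 8.339 °C; the difference is limited to 2 decimal places (3 s.f.).
Carrying full precision, 8.339 × 0.245 = 2.043055 °C; 0.245 has 3 s.f., so the result keeps min(3, 3) = 3 s.f.
Rounded to 3 significant figures: 2.04 °C.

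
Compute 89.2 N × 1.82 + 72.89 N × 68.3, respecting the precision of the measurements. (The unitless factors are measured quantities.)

5.14 × 10^3 N

89.2 × 1.82 = 162.344 → 162 N (3 s.f., last digit at the 10^0 place).
72.89 × 68.3 = 4978.387 → 4.98 × 10^3 N (3 s.f., last digit at the 10^1 place).
Sum: 5140.731 N; keep the coarser place, 10^1.
Result: 5.14 × 10^3 N.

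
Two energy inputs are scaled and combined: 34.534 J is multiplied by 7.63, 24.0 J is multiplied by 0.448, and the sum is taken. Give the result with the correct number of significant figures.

34.534 × 7.63 = 263.49442 → 263 J (3 s.f., last digit at the 10^0 place).
24.0 × 0.448 = 10.752 → 10.8 J (3 s.f., last digit at the 10^-1 place).
Sum: 274.24642 J; keep the coarser place, 10^0.
Result: 274 J.

274 J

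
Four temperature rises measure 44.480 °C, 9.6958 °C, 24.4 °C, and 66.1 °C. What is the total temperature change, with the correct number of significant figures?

144.7 °C

44.480 °C + 9.6958 °C + 24.4 °C + 66.1 °C = 144.6758 °C.
Addition/subtraction keeps the fewest decimal places: 44.480 → 3 decimal places, 9.6958 → 4 decimal places, 24.4 → 1 decimal place, 66.1 → 1 decimal place; limit is 1.
Rounded to 1 decimal place: 144.7 °C.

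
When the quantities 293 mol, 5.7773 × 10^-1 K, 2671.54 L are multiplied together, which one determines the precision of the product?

293 mol

293 mol → 3 s.f.; 5.7773 × 10^-1 K → 5 s.f.; 2671.54 L → 6 s.f.
The fewest is 3 significant figures, from 293 mol.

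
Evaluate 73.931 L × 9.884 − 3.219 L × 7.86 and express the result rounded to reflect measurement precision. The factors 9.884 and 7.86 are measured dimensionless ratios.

705.4 L

73.931 × 9.884 = 730.734004 → 730.7 L (4 s.f., last digit at the 10^-1 place).
3.219 × 7.86 = 25.30134 → 25.3 L (3 s.f., last digit at the 10^-1 place).
Difference: 705.432664 L; keep the coarser place, 10^-1.
Result: 705.4 L.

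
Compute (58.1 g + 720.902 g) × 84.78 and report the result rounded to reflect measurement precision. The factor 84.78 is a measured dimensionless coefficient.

6.604 × 10⁴ g

58.1 g + 720.902 g = 779.002 g; the sum is limited to 1 decimal place (4 s.f.).
Carrying full precision, 779.002 × 84.78 = 66043.78956 g; 84.78 has 4 s.f., so the result keeps min(4, 4) = 4 s.f.
Rounded to 4 significant figures: 6.604 × 10⁴ g.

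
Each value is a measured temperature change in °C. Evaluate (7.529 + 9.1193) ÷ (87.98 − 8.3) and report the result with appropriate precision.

7.529 + 9.1193 = 16.6483, limited to 3 d.p. → 5 s.f.; 87.98 − 8.3 = 79.68, limited to 1 d.p. → 3 s.f.
Carrying full precision, 16.6483 ÷ 79.68 = 0.208939508032…; keep min(5, 3) = 3 s.f.
Rounded to 3 significant figures: 2.09 × 10^-1.

2.09 × 10^-1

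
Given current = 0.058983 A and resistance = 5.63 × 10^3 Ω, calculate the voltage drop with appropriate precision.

3.32 × 10^2 V

voltage drop = 0.058983 A × 5.63 × 10^3 Ω = 332.07429 V.
0.058983 has 5 significant figures; 5.63 × 10^3 has 3.
Division/multiplication keeps the fewest: 3 significant figures.
Rounded: 3.32 × 10^2 V.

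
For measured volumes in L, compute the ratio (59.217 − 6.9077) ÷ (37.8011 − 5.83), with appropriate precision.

59.217 − 6.9077 = 52.3093, limited to 3 d.p. → 5 s.f.; 37.8011 − 5.83 = 31.9711, limited to 2 d.p. → 4 s.f.
Carrying full precision, 52.3093 ÷ 31.9711 = 1.63614326689…; keep min(5, 4) = 4 s.f.
Rounded to 4 significant figures: 1.636.

1.636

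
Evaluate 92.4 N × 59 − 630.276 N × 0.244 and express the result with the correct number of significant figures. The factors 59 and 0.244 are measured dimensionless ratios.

5.3 × 10³ N

92.4 × 59 = 5451.6 → 5.5 × 10³ N (2 s.f., last digit at the 10^2 place).
630.276 × 0.244 = 153.787344 → 154 N (3 s.f., last digit at the 10^0 place).
Difference: 5297.812656 N; keep the coarser place, 10^2.
Result: 5.3 × 10³ N.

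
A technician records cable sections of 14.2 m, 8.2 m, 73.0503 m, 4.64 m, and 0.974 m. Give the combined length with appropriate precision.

101.1 m

14.2 m + 8.2 m + 73.0503 m + 4.64 m + 0.974 m = 101.0643 m.
Addition/subtraction keeps the fewest decimal places: 14.2 → 1 decimal place, 8.2 → 1 decimal place, 73.0503 → 4 decimal places, 4.64 → 2 decimal places, 0.974 → 3 decimal places; limit is 1.
Rounded to 1 decimal place: 101.1 m.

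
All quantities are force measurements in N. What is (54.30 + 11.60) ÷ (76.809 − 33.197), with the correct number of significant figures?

1.511

54.30 + 11.60 = 65.90, limited to 2 d.p. → 4 s.f.; 76.809 − 33.197 = 43.612, limited to 3 d.p. → 5 s.f.
Carrying full precision, 65.90 ÷ 43.612 = 1.51105200404…; keep min(4, 5) = 4 s.f.
Rounded to 4 significant figures: 1.511.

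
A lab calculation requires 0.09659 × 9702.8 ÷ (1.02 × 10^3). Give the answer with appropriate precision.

9.19 × 10^-1

0.09659 × 9702.8 ÷ (1.02 × 10^3) = 0.918817109804…
Multiplication/division keeps the fewest significant figures: 0.09659 → 4 s.f., 9702.8 → 5 s.f., 1.02 × 10^3 → 3 s.f.; limit is 3.
Rounded to 3 significant figures: 9.19 × 10^-1.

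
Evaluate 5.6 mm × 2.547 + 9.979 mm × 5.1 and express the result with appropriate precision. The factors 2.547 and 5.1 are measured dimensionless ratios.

65 mm

5.6 × 2.547 = 14.2632 → 14 mm (2 s.f., last digit at the 10^0 place).
9.979 × 5.1 = 50.8929 → 51 mm (2 s.f., last digit at the 10^0 place).
Sum: 65.1561 mm; keep the coarser place, 10^0.
Result: 65 mm.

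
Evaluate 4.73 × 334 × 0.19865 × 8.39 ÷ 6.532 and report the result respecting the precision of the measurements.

4.73 × 334 × 0.19865 × 8.39 ÷ 6.532 = 403.099223633…
Multiplication/division keeps the fewest significant figures: 4.73 → 3 s.f., 334 → 3 s.f., 0.19865 → 5 s.f., 8.39 → 3 s.f., 6.532 → 4 s.f.; limit is 3.
Rounded to 3 significant figures: 403.

403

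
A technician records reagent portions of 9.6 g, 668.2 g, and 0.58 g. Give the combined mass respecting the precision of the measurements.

9.6 g + 668.2 g + 0.58 g = 678.38 g.
Addition/subtraction keeps the fewest decimal places: 9.6 → 1 decimal place, 668.2 → 1 decimal place, 0.58 → 2 decimal places; limit is 1.
Rounded to 1 decimal place: 678.4 g.

678.4 g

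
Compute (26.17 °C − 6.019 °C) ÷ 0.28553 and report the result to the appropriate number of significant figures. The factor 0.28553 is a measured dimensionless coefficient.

26.17 °C − 6.019 °C = 20.151 °C; the difference is limited to 2 decimal places (4 s.f.).
Carrying full precision, 20.151 ÷ 0.28553 = 70.5740202431… °C; 0.28553 has 5 s.f., so the result keeps min(4, 5) = 4 s.f.
Rounded to 4 significant figures: 70.57 °C.

70.57 °C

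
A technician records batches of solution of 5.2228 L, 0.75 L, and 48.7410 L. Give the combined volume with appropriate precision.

54.71 L

5.2228 L + 0.75 L + 48.7410 L = 54.7138 L.
Addition/subtraction keeps the fewest decimal places: 5.2228 → 4 decimal places, 0.75 → 2 decimal places, 48.7410 → 4 decimal places; limit is 2.
Rounded to 2 decimal places: 54.71 L.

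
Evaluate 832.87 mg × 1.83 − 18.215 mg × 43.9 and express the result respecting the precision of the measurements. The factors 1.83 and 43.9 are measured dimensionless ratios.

832.87 × 1.83 = 1524.1521 → 1.52 × 10^3 mg (3 s.f., last digit at the 10^1 place).
18.215 × 43.9 = 799.6385 → 800. mg (3 s.f., last digit at the 10^0 place).
Difference: 724.5136 mg; keep the coarser place, 10^1.
Result: 7.2 × 10^2 mg.

7.2 × 10^2 mg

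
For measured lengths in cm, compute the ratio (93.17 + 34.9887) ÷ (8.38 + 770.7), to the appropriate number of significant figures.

0.1645

93.17 + 34.9887 = 128.1587, limited to 2 d.p. → 5 s.f.; 8.38 + 770.7 = 779.08, limited to 1 d.p. → 4 s.f.
Carrying full precision, 128.1587 ÷ 779.08 = 0.164500051343…; keep min(5, 4) = 4 s.f.
Rounded to 4 significant figures: 0.1645.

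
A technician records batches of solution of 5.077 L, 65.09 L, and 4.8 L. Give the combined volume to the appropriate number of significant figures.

75.0 L

5.077 L + 65.09 L + 4.8 L = 74.967 L.
Addition/subtraction keeps the fewest decimal places: 5.077 → 3 decimal places, 65.09 → 2 decimal places, 4.8 → 1 decimal place; limit is 1.
Rounded to 1 decimal place: 75.0 L.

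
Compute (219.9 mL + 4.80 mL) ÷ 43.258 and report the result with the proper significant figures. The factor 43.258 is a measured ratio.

5.194 mL

219.9 mL + 4.80 mL = 224.70 mL; the sum is limited to 1 decimal place (4 s.f.).
Carrying full precision, 224.70 ÷ 43.258 = 5.19441490591… mL; 43.258 has 5 s.f., so the result keeps min(4, 5) = 4 s.f.
Rounded to 4 significant figures: 5.194 mL.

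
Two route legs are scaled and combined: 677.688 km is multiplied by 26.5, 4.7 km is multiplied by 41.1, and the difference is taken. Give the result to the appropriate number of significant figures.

1.78 × 10^4 km

677.688 × 26.5 = 17958.732 → 1.80 × 10^4 km (3 s.f., last digit at the 10^2 place).
4.7 × 41.1 = 193.17 → 1.9 × 10^2 km (2 s.f., last digit at the 10^1 place).
Difference: 17765.562 km; keep the coarser place, 10^2.
Result: 1.78 × 10^4 km.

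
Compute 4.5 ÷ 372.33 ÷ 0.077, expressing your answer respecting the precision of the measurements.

4.5 ÷ 372.33 ÷ 0.077 = 0.156961723314…
Multiplication/division keeps the fewest significant figures: 4.5 → 2 s.f., 372.33 → 5 s.f., 0.077 → 2 s.f.; limit is 2.
Rounded to 2 significant figures: 0.16.

0.16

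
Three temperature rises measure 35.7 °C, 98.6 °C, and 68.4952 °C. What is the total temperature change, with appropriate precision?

202.8 °C

35.7 °C + 98.6 °C + 68.4952 °C = 202.7952 °C.
Addition/subtraction keeps the fewest decimal places: 35.7 → 1 decimal place, 98.6 → 1 decimal place, 68.4952 → 4 decimal places; limit is 1.
Rounded to 1 decimal place: 202.8 °C.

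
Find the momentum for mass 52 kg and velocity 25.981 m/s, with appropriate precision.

1.4 × 10^3 kg·m/s

momentum = 52 kg × 25.981 m/s = 1351.012 kg·m/s.
52 has 2 significant figures; 25.981 has 5.
Division/multiplication keeps the fewest: 2 significant figures.
Rounded: 1.4 × 10^3 kg·m/s.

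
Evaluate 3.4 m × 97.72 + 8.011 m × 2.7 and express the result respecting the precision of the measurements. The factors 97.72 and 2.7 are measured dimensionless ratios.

3.4 × 97.72 = 332.248 → 3.3 × 10^2 m (2 s.f., last digit at the 10^1 place).
8.011 × 2.7 = 21.6297 → 22 m (2 s.f., last digit at the 10^0 place).
Sum: 353.8777 m; keep the coarser place, 10^1.
Result: 3.5 × 10^2 m.

3.5 × 10^2 m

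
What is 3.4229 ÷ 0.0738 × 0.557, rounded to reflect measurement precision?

3.4229 ÷ 0.0738 × 0.557 = 25.8340826558…
Multiplication/division keeps the fewest significant figures: 3.4229 → 5 s.f., 0.0738 → 3 s.f., 0.557 → 3 s.f.; limit is 3.
Rounded to 3 significant figures: 25.8.

25.8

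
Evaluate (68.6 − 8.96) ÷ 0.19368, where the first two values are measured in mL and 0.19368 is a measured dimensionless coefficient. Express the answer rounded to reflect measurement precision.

68.6 mL − 8.96 mL = 59.64 mL; the difference is limited to 1 decimal place (3 s.f.).
Carrying full precision, 59.64 ÷ 0.19368 = 307.930607187… mL; 0.19368 has 5 s.f., so the result keeps min(3, 5) = 3 s.f.
Rounded to 3 significant figures: 308 mL.

308 mL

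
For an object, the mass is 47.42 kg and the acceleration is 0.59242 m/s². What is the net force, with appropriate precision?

net force = 47.42 kg × 0.59242 m/s² = 28.0925564 N.
47.42 has 4 significant figures; 0.59242 has 5.
Division/multiplication keeps the fewest: 4 significant figures.
Rounded: 28.09 N.

28.09 N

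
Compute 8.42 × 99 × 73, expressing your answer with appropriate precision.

8.42 × 99 × 73 = 60851.34
Multiplication/division keeps the fewest significant figures: 8.42 → 3 s.f., 99 → 2 s.f., 73 → 2 s.f.; limit is 2.
Rounded to 2 significant figures: 6.1 × 10⁴.

6.1 × 10⁴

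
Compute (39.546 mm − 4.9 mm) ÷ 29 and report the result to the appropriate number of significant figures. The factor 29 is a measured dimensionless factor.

1.2 mm

39.546 mm − 4.9 mm = 34.646 mm; the difference is limited to 1 decimal place (3 s.f.).
Carrying full precision, 34.646 ÷ 29 = 1.19468965517… mm; 29 has 2 s.f., so the result keeps min(3, 2) = 2 s.f.
Rounded to 2 significant figures: 1.2 mm.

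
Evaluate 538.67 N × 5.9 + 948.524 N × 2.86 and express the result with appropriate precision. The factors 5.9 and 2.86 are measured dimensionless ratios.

538.67 × 5.9 = 3178.153 → 3.2 × 10³ N (2 s.f., last digit at the 10^2 place).
948.524 × 2.86 = 2712.77864 → 2.71 × 10³ N (3 s.f., last digit at the 10^1 place).
Sum: 5890.93164 N; keep the coarser place, 10^2.
Result: 5.9 × 10³ N.

5.9 × 10³ N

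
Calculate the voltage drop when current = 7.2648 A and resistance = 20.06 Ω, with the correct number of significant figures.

145.7 V

voltage drop = 7.2648 A × 20.06 Ω = 145.731888 V.
7.2648 has 5 significant figures; 20.06 has 4.
Division/multiplication keeps the fewest: 4 significant figures.
Rounded: 145.7 V.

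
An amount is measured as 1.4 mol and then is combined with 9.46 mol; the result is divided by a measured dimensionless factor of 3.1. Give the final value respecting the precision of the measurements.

1.4 mol + 9.46 mol = 10.86 mol; the sum is limited to 1 decimal place (3 s.f.).
Carrying full precision, 10.86 ÷ 3.1 = 3.50322580645… mol; 3.1 has 2 s.f., so the result keeps min(3, 2) = 2 s.f.
Rounded to 2 significant figures: 3.5 mol.

3.5 mol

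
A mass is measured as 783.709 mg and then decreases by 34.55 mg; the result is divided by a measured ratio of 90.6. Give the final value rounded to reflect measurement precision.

783.709 mg − 34.55 mg = 749.159 mg; the difference is limited to 2 decimal places (5 s.f.).
Carrying full precision, 749.159 ÷ 90.6 = 8.26886313466… mg; 90.6 has 3 s.f., so the result keeps min(5, 3) = 3 s.f.
Rounded to 3 significant figures: 8.27 mg.

8.27 mg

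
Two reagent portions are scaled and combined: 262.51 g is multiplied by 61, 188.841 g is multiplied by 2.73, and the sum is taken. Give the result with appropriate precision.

262.51 × 61 = 16013.11 → 1.6 × 10^4 g (2 s.f., last digit at the 10^3 place).
188.841 × 2.73 = 515.53593 → 516 g (3 s.f., last digit at the 10^0 place).
Sum: 16528.64593 g; keep the coarser place, 10^3.
Result: 1.7 × 10^4 g.

1.7 × 10^4 g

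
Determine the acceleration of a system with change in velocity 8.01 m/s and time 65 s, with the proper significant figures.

acceleration = 8.01 m/s ÷ 65 s = 0.123230769231… m/s².
8.01 has 3 significant figures; 65 has 2.
Division/multiplication keeps the fewest: 2 significant figures.
Rounded: 0.12 m/s².

0.12 m/s²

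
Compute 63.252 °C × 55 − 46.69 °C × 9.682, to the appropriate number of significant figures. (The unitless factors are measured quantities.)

63.252 × 55 = 3478.86 → 3.5 × 10^3 °C (2 s.f., last digit at the 10^2 place).
46.69 × 9.682 = 452.05258 → 452.1 °C (4 s.f., last digit at the 10^-1 place).
Difference: 3026.80742 °C; keep the coarser place, 10^2.
Result: 3.0 × 10^3 °C.

3.0 × 10^3 °C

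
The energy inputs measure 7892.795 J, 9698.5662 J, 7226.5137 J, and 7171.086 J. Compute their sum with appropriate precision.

7892.795 J + 9698.5662 J + 7226.5137 J + 7171.086 J = 31988.9609 J.
Addition/subtraction keeps the fewest decimal places: 7892.795 → 3 decimal places, 9698.5662 → 4 decimal places, 7226.5137 → 4 decimal places, 7171.086 → 3 decimal places; limit is 3.
Rounded to 3 decimal places: 31988.961 J.

31988.961 J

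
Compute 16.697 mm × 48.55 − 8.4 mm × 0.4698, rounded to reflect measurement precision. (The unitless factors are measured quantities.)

806.7 mm

16.697 × 48.55 = 810.63935 → 810.6 mm (4 s.f., last digit at the 10^-1 place).
8.4 × 0.4698 = 3.94632 → 3.9 mm (2 s.f., last digit at the 10^-1 place).
Difference: 806.69303 mm; keep the coarser place, 10^-1.
Result: 806.7 mm.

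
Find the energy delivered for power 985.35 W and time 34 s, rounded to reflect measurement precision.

3.4 × 10^4 J

energy delivered = 985.35 W × 34 s = 33501.9 J.
985.35 has 5 significant figures; 34 has 2.
Division/multiplication keeps the fewest: 2 significant figures.
Rounded: 3.4 × 10^4 J.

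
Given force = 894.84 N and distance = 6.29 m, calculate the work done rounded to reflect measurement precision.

work done = 894.84 N × 6.29 m = 5628.5436 J.
894.84 has 5 significant figures; 6.29 has 3.
Division/multiplication keeps the fewest: 3 significant figures.
Rounded: 5.63 × 10^3 J.

5.63 × 10^3 J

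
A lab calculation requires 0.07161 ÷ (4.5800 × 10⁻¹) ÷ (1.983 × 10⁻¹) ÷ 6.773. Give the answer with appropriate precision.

1.164 × 10⁻¹

0.07161 ÷ (4.5800 × 10⁻¹) ÷ (1.983 × 10⁻¹) ÷ 6.773 = 0.116413783951…
Multiplication/division keeps the fewest significant figures: 0.07161 → 4 s.f., 4.5800 × 10⁻¹ → 5 s.f., 1.983 × 10⁻¹ → 4 s.f., 6.773 → 4 s.f.; limit is 4.
Rounded to 4 significant figures: 1.164 × 10⁻¹.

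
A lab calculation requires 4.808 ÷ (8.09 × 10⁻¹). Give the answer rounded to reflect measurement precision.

5.94

4.808 ÷ (8.09 × 10⁻¹) = 5.94313967862…
Multiplication/division keeps the fewest significant figures: 4.808 → 4 s.f., 8.09 × 10⁻¹ → 3 s.f.; limit is 3.
Rounded to 3 significant figures: 5.94.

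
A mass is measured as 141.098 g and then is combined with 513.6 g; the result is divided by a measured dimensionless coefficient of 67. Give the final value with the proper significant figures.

9.8 g

141.098 g + 513.6 g = 654.698 g; the sum is limited to 1 decimal place (4 s.f.).
Carrying full precision, 654.698 ÷ 67 = 9.7716119403… g; 67 has 2 s.f., so the result keeps min(4, 2) = 2 s.f.
Rounded to 2 significant figures: 9.8 g.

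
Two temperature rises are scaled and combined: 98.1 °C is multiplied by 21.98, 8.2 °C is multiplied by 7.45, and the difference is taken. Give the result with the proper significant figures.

2.10 × 10³ °C

98.1 × 21.98 = 2156.238 → 2.16 × 10³ °C (3 s.f., last digit at the 10^1 place).
8.2 × 7.45 = 61.09 → 61 °C (2 s.f., last digit at the 10^0 place).
Difference: 2095.148 °C; keep the coarser place, 10^1.
Result: 2.10 × 10³ °C.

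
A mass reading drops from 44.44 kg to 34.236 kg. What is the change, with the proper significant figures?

10.20 kg

44.44 kg − 34.236 kg = 10.204 kg.
Addition/subtraction keeps the fewest decimal places: 44.44 → 2 decimal places, 34.236 → 3 decimal places; limit is 2.
Rounded to 2 decimal places: 10.20 kg.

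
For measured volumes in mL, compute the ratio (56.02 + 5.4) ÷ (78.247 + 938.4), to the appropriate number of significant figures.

56.02 + 5.4 = 61.42, limited to 1 d.p. → 3 s.f.; 78.247 + 938.4 = 1016.647, limited to 1 d.p. → 5 s.f.
Carrying full precision, 61.42 ÷ 1016.647 = 0.0604142834238…; keep min(3, 5) = 3 s.f.
Rounded to 3 significant figures: 0.0604.

0.0604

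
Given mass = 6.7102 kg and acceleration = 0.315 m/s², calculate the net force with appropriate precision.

net force = 6.7102 kg × 0.315 m/s² = 2.113713 N.
6.7102 has 5 significant figures; 0.315 has 3.
Division/multiplication keeps the fewest: 3 significant figures.
Rounded: 2.11 N.

2.11 N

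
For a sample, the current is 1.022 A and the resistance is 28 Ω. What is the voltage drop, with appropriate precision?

voltage drop = 1.022 A × 28 Ω = 28.616 V.
1.022 has 4 significant figures; 28 has 2.
Division/multiplication keeps the fewest: 2 significant figures.
Rounded: 29 V.

29 V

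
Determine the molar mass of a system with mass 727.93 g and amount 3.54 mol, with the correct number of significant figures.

206 g/mol

molar mass = 727.93 g ÷ 3.54 mol = 205.629943503… g/mol.
727.93 has 5 significant figures; 3.54 has 3.
Division/multiplication keeps the fewest: 3 significant figures.
Rounded: 206 g/mol.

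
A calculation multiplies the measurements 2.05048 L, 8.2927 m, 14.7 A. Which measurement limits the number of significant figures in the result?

14.7 A

2.05048 L → 6 s.f.; 8.2927 m → 5 s.f.; 14.7 A → 3 s.f.
The fewest is 3 significant figures, from 14.7 A.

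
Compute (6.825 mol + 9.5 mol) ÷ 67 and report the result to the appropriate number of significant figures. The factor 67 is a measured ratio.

0.24 mol

6.825 mol + 9.5 mol = 16.325 mol; the sum is limited to 1 decimal place (3 s.f.).
Carrying full precision, 16.325 ÷ 67 = 0.243656716418… mol; 67 has 2 s.f., so the result keeps min(3, 2) = 2 s.f.
Rounded to 2 significant figures: 0.24 mol.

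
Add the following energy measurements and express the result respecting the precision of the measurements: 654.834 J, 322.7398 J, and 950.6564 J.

1928.230 J

654.834 J + 322.7398 J + 950.6564 J = 1928.2302 J.
Addition/subtraction keeps the fewest decimal places: 654.834 → 3 decimal places, 322.7398 → 4 decimal places, 950.6564 → 4 decimal places; limit is 3.
Rounded to 3 decimal places: 1928.230 J.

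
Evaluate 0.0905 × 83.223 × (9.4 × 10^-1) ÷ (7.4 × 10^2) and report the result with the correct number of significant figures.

0.0905 × 83.223 × (9.4 × 10^-1) ÷ (7.4 × 10^2) = 0.00956727109459…
Multiplication/division keeps the fewest significant figures: 0.0905 → 3 s.f., 83.223 → 5 s.f., 9.4 × 10^-1 → 2 s.f., 7.4 × 10^2 → 2 s.f.; limit is 2.
Rounded to 2 significant figures: 0.0096.

0.0096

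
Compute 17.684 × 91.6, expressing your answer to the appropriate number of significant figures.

1.62 × 10³

17.684 × 91.6 = 1619.8544
Multiplication/division keeps the fewest significant figures: 17.684 → 5 s.f., 91.6 → 3 s.f.; limit is 3.
Rounded to 3 significant figures: 1.62 × 10³.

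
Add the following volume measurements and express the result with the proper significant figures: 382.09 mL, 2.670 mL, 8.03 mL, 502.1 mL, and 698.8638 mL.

1593.8 mL

382.09 mL + 2.670 mL + 8.03 mL + 502.1 mL + 698.8638 mL = 1593.7538 mL.
Addition/subtraction keeps the fewest decimal places: 382.09 → 2 decimal places, 2.670 → 3 decimal places, 8.03 → 2 decimal places, 502.1 → 1 decimal place, 698.8638 → 4 decimal places; limit is 1.
Rounded to 1 decimal place: 1593.8 mL.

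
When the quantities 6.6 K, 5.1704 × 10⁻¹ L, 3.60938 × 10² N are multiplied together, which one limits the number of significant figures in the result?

6.6 K

6.6 K → 2 s.f.; 5.1704 × 10⁻¹ L → 5 s.f.; 3.60938 × 10² N → 6 s.f.
The fewest is 2 significant figures, from 6.6 K.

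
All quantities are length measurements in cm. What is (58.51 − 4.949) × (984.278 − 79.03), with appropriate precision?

4.849 × 10⁴ cm²

58.51 − 4.949 = 53.561, limited to 2 d.p. → 4 s.f.; 984.278 − 79.03 = 905.248, limited to 2 d.p. → 5 s.f.
Carrying full precision, 53.561 × 905.248 = 48485.988128; keep min(4, 5) = 4 s.f.
Rounded to 4 significant figures: 4.849 × 10⁴ cm².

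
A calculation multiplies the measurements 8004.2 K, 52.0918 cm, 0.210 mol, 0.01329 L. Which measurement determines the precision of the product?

0.210 mol

8004.2 K → 5 s.f.; 52.0918 cm → 6 s.f.; 0.210 mol → 3 s.f.; 0.01329 L → 4 s.f.
The fewest is 3 significant figures, from 0.210 mol.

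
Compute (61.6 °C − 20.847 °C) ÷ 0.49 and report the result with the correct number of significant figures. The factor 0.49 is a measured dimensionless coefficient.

83 °C

61.6 °C − 20.847 °C = 40.753 °C; the difference is limited to 1 decimal place (3 s.f.).
Carrying full precision, 40.753 ÷ 0.49 = 83.1693877551… °C; 0.49 has 2 s.f., so the result keeps min(3, 2) = 2 s.f.
Rounded to 2 significant figures: 83 °C.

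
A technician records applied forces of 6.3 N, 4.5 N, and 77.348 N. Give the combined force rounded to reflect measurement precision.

6.3 N + 4.5 N + 77.348 N = 88.148 N.
Addition/subtraction keeps the fewest decimal places: 6.3 → 1 decimal place, 4.5 → 1 decimal place, 77.348 → 3 decimal places; limit is 1.
Rounded to 1 decimal place: 88.1 N.

88.1 N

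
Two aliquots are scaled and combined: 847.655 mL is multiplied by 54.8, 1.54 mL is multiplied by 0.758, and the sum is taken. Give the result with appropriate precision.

4.65 × 10⁴ mL

847.655 × 54.8 = 46451.494 → 4.65 × 10⁴ mL (3 s.f., last digit at the 10^2 place).
1.54 × 0.758 = 1.16732 → 1.17 mL (3 s.f., last digit at the 10^-2 place).
Sum: 46452.66132 mL; keep the coarser place, 10^2.
Result: 4.65 × 10⁴ mL.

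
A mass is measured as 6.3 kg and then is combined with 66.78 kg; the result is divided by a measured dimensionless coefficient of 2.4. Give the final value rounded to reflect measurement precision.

6.3 kg + 66.78 kg = 73.08 kg; the sum is limited to 1 decimal place (3 s.f.).
Carrying full precision, 73.08 ÷ 2.4 = 30.45 kg; 2.4 has 2 s.f., so the result keeps min(3, 2) = 2 s.f.
Rounded to 2 significant figures: 3.0 × 10¹ kg.

3.0 × 10¹ kg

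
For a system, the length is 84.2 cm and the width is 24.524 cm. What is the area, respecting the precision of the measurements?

2.06 × 10^3 cm²

area = 84.2 cm × 24.524 cm = 2064.9208 cm².
84.2 has 3 significant figures; 24.524 has 5.
Division/multiplication keeps the fewest: 3 significant figures.
Rounded: 2.06 × 10^3 cm².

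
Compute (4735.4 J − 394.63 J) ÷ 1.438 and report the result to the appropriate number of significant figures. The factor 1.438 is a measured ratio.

4735.4 J − 394.63 J = 4340.77 J; the difference is limited to 1 decimal place (5 s.f.).
Carrying full precision, 4340.77 ÷ 1.438 = 3018.61613352… J; 1.438 has 4 s.f., so the result keeps min(5, 4) = 4 s.f.
Rounded to 4 significant figures: 3019 J.

3019 J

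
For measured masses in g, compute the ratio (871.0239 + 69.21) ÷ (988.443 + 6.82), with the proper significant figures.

871.0239 + 69.21 = 940.2339, limited to 2 d.p. → 5 s.f.; 988.443 + 6.82 = 995.263, limited to 2 d.p. → 5 s.f.
Carrying full precision, 940.2339 ÷ 995.263 = 0.944708986469…; keep min(5, 5) = 5 s.f.
Rounded to 5 significant figures: 0.94471.

0.94471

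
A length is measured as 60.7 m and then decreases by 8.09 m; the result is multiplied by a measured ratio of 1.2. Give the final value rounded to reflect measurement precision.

63 m

60.7 m − 8.09 m = 52.61 m; the difference is limited to 1 decimal place (3 s.f.).
Carrying full precision, 52.61 × 1.2 = 63.132 m; 1.2 has 2 s.f., so the result keeps min(3, 2) = 2 s.f.
Rounded to 2 significant figures: 63 m.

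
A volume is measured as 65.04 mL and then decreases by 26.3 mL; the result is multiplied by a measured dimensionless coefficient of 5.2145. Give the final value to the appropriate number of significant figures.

65.04 mL − 26.3 mL = 38.74 mL; the difference is limited to 1 decimal place (3 s.f.).
Carrying full precision, 38.74 × 5.2145 = 202.00973 mL; 5.2145 has 5 s.f., so the result keeps min(3, 5) = 3 s.f.
Rounded to 3 significant figures: 202 mL.

202 mL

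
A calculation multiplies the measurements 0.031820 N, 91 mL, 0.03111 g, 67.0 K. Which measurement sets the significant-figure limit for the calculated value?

91 mL

0.031820 N → 5 s.f.; 91 mL → 2 s.f.; 0.03111 g → 4 s.f.; 67.0 K → 3 s.f.
The fewest is 2 significant figures, from 91 mL.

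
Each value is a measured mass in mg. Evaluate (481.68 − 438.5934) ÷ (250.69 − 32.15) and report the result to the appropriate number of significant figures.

0.1972

481.68 − 438.5934 = 43.0866, limited to 2 d.p. → 4 s.f.; 250.69 − 32.15 = 218.54, limited to 2 d.p. → 5 s.f.
Carrying full precision, 43.0866 ÷ 218.54 = 0.197156584607…; keep min(4, 5) = 4 s.f.
Rounded to 4 significant figures: 0.1972.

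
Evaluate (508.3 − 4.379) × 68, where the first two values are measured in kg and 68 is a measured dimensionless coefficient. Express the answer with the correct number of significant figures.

3.4 × 10^4 kg

508.3 kg − 4.379 kg = 503.921 kg; the difference is limited to 1 decimal place (4 s.f.).
Carrying full precision, 503.921 × 68 = 34266.628 kg; 68 has 2 s.f., so the result keeps min(4, 2) = 2 s.f.
Rounded to 2 significant figures: 3.4 × 10^4 kg.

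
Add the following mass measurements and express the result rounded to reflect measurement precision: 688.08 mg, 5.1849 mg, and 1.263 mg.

694.53 mg

688.08 mg + 5.1849 mg + 1.263 mg = 694.5279 mg.
Addition/subtraction keeps the fewest decimal places: 688.08 → 2 decimal places, 5.1849 → 4 decimal places, 1.263 → 3 decimal places; limit is 2.
Rounded to 2 decimal places: 694.53 mg.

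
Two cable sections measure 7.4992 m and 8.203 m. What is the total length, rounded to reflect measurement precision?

15.702 m

7.4992 m + 8.203 m = 15.7022 m.
Addition/subtraction keeps the fewest decimal places: 7.4992 → 4 decimal places, 8.203 → 3 decimal places; limit is 3.
Rounded to 3 decimal places: 15.702 m.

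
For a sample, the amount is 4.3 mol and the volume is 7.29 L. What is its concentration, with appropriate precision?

concentration = 4.3 mol ÷ 7.29 L = 0.589849108368… mol/L.
4.3 has 2 significant figures; 7.29 has 3.
Division/multiplication keeps the fewest: 2 significant figures.
Rounded: 0.59 mol/L.

0.59 mol/L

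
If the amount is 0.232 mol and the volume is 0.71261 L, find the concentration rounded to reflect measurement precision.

0.326 mol/L

concentration = 0.232 mol ÷ 0.71261 L = 0.325563772611… mol/L.
0.232 has 3 significant figures; 0.71261 has 5.
Division/multiplication keeps the fewest: 3 significant figures.
Rounded: 0.326 mol/L.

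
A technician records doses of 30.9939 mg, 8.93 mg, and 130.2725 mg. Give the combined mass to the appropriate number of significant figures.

30.9939 mg + 8.93 mg + 130.2725 mg = 170.1964 mg.
Addition/subtraction keeps the fewest decimal places: 30.9939 → 4 decimal places, 8.93 → 2 decimal places, 130.2725 → 4 decimal places; limit is 2.
Rounded to 2 decimal places: 170.20 mg.

170.20 mg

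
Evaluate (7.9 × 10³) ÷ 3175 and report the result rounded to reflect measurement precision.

(7.9 × 10³) ÷ 3175 = 2.48818897638…
Multiplication/division keeps the fewest significant figures: 7.9 × 10³ → 2 s.f., 3175 → 4 s.f.; limit is 2.
Rounded to 2 significant figures: 2.5.

2.5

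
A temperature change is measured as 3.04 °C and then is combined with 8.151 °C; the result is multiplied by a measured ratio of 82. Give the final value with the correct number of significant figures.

3.04 °C + 8.151 °C = 11.191 °C; the sum is limited to 2 decimal places (4 s.f.).
Carrying full precision, 11.191 × 82 = 917.662 °C; 82 has 2 s.f., so the result keeps min(4, 2) = 2 s.f.
Rounded to 2 significant figures: 9.2 × 10² °C.

9.2 × 10² °C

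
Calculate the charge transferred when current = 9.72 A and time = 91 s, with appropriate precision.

charge transferred = 9.72 A × 91 s = 884.52 C.
9.72 has 3 significant figures; 91 has 2.
Division/multiplication keeps the fewest: 2 significant figures.
Rounded: 8.8 × 10² C.

8.8 × 10² C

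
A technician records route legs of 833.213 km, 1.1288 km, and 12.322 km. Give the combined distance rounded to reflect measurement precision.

833.213 km + 1.1288 km + 12.322 km = 846.6638 km.
Addition/subtraction keeps the fewest decimal places: 833.213 → 3 decimal places, 1.1288 → 4 decimal places, 12.322 → 3 decimal places; limit is 3.
Rounded to 3 decimal places: 846.664 km.

846.664 km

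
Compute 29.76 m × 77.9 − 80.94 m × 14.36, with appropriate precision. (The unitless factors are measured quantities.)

29.76 × 77.9 = 2318.304 → 2.32 × 10³ m (3 s.f., last digit at the 10^1 place).
80.94 × 14.36 = 1162.2984 → 1162 m (4 s.f., last digit at the 10^0 place).
Difference: 1156.0056 m; keep the coarser place, 10^1.
Result: 1.16 × 10³ m.

1.16 × 10³ m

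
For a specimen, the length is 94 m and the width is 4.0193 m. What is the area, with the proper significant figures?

3.8 × 10^2 m²

area = 94 m × 4.0193 m = 377.8142 m².
94 has 2 significant figures; 4.0193 has 5.
Division/multiplication keeps the fewest: 2 significant figures.
Rounded: 3.8 × 10^2 m².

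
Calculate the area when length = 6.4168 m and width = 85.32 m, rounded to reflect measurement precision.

area = 6.4168 m × 85.32 m = 547.481376 m².
6.4168 has 5 significant figures; 85.32 has 4.
Division/multiplication keeps the fewest: 4 significant figures.
Rounded: 547.5 m².

547.5 m²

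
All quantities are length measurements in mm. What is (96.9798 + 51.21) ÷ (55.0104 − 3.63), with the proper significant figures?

96.9798 + 51.21 = 148.1898, limited to 2 d.p. → 5 s.f.; 55.0104 − 3.63 = 51.3804, limited to 2 d.p. → 4 s.f.
Carrying full precision, 148.1898 ÷ 51.3804 = 2.88416983908…; keep min(5, 4) = 4 s.f.
Rounded to 4 significant figures: 2.884.

2.884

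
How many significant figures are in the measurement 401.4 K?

4

401.4: zeros between nonzero digits are significant.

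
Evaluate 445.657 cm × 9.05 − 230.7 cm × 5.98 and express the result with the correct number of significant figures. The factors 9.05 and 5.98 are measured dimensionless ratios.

445.657 × 9.05 = 4033.19585 → 4.03 × 10³ cm (3 s.f., last digit at the 10^1 place).
230.7 × 5.98 = 1379.586 → 1.38 × 10³ cm (3 s.f., last digit at the 10^1 place).
Difference: 2653.60985 cm; keep the coarser place, 10^1.
Result: 2.65 × 10³ cm.

2.65 × 10³ cm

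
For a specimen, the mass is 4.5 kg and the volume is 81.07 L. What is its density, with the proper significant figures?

0.056 kg/L

density = 4.5 kg ÷ 81.07 L = 0.0555075860368… kg/L.
4.5 has 2 significant figures; 81.07 has 4.
Division/multiplication keeps the fewest: 2 significant figures.
Rounded: 0.056 kg/L.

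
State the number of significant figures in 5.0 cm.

2

5.0: trailing zeros after a decimal point are significant.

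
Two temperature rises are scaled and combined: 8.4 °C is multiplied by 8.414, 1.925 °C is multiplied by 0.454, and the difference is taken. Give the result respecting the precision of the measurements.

8.4 × 8.414 = 70.6776 → 71 °C (2 s.f., last digit at the 10^0 place).
1.925 × 0.454 = 0.87395 → 0.874 °C (3 s.f., last digit at the 10^-3 place).
Difference: 69.80365 °C; keep the coarser place, 10^0.
Result: 7.0 × 10^1 °C.

7.0 × 10^1 °C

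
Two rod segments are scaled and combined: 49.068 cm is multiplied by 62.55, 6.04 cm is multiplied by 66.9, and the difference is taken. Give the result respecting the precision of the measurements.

2665 cm

49.068 × 62.55 = 3069.2034 → 3069 cm (4 s.f., last digit at the 10^0 place).
6.04 × 66.9 = 404.076 → 404 cm (3 s.f., last digit at the 10^0 place).
Difference: 2665.1274 cm; keep the coarser place, 10^0.
Result: 2665 cm.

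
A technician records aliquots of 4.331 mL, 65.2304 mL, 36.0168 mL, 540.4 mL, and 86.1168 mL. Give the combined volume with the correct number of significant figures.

4.331 mL + 65.2304 mL + 36.0168 mL + 540.4 mL + 86.1168 mL = 732.0950 mL.
Addition/subtraction keeps the fewest decimal places: 4.331 → 3 decimal places, 65.2304 → 4 decimal places, 36.0168 → 4 decimal places, 540.4 → 1 decimal place, 86.1168 → 4 decimal places; limit is 1.
Rounded to 1 decimal place: 732.1 mL.

732.1 mL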